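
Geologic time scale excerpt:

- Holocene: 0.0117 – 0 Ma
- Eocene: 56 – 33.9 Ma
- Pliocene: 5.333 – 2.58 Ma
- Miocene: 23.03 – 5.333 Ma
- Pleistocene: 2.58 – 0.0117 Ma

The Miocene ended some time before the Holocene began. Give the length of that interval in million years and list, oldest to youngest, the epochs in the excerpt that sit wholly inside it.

The Miocene closes at 5.333 Ma and the Holocene opens at 0.0117 Ma, so the interval is 5.333 − 0.0117 = 5.3213 Myr.
An epoch fits inside if it starts at or after 5.333 Ma and ends at or before 0.0117 Ma; oldest first that gives Pliocene, Pleistocene.

5.3213 million years; Pliocene, Pleistocene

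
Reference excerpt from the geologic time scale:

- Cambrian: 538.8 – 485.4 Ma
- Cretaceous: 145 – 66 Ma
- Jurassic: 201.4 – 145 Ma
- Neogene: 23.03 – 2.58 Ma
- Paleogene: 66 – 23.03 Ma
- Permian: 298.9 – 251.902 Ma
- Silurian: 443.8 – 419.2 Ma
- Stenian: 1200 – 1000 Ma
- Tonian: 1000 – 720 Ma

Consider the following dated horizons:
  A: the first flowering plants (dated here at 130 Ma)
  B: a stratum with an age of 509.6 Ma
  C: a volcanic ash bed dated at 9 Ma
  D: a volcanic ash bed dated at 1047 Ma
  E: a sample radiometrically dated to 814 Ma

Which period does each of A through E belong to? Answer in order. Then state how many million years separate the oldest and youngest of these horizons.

Match each age against the start–end ranges in the excerpt: A = 130 Ma → Cretaceous (145–66); B = 509.6 Ma → Cambrian (538.8–485.4); C = 9 Ma → Neogene (23.03–2.58); D = 1047 Ma → Stenian (1200–1000); E = 814 Ma → Tonian (1000–720).
The largest age is 1047 Ma and the smallest is 9 Ma; their difference is 1038 Myr.

A — Cretaceous; B — Cambrian; C — Neogene; D — Stenian; E — Tonian; span 1038 million years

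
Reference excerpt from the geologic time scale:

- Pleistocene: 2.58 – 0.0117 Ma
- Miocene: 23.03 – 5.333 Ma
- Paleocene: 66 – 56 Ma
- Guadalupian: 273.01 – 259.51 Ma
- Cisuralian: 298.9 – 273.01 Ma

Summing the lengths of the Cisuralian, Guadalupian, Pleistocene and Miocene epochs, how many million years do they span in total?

59.6553 million years

Each duration: Cisuralian = 25.89; Guadalupian = 13.5; Pleistocene = 2.5683; Miocene = 17.697.
Sum: 25.89 + 13.5 + 2.5683 + 17.697 = 59.6553 Myr.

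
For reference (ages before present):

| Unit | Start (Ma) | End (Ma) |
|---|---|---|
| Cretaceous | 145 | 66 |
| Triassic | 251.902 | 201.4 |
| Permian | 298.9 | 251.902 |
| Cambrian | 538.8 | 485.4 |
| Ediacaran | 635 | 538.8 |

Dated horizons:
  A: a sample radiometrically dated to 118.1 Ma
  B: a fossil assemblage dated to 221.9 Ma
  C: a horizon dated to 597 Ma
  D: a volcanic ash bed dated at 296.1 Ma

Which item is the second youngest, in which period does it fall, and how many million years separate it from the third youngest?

Smaller Ma means younger, so youngest first: A 118.1 < B 221.9 < D 296.1 < C 597.
Counting 2 along gives B (221.9 Ma); the excerpt puts that inside the Triassic, 251.902–201.4 Ma.
Next in line is D (296.1 Ma), and 296.1 − 221.9 = 74.2 Myr.

B, in the Triassic; 74.2 million years to D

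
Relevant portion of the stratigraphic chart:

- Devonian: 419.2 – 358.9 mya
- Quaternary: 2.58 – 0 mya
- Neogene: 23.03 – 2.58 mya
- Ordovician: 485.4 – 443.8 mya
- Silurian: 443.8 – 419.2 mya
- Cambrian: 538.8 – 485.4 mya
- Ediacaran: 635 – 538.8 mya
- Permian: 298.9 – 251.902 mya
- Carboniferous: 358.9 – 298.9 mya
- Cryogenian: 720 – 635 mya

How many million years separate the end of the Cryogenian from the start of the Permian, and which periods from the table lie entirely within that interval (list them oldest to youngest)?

336.1 million years; Ediacaran, Cambrian, Ordovician, Silurian, Devonian, Carboniferous

End of Cryogenian = 635 Ma; start of Permian = 298.9 Ma.
Gap = 635 − 298.9 = 336.1 Myr.
Periods wholly inside 635–298.9 Ma: Ediacaran (635–538.8), Cambrian (538.8–485.4), Ordovician (485.4–443.8), Silurian (443.8–419.2), Devonian (419.2–358.9), Carboniferous (358.9–298.9).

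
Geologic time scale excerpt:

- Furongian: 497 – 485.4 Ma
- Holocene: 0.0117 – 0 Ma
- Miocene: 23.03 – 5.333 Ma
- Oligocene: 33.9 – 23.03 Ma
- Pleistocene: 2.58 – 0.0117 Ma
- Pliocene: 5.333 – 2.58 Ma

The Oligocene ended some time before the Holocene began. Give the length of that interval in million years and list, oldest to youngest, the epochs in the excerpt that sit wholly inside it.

23.0183 million years; Miocene, Pliocene, Pleistocene

End of Oligocene = 23.03 Ma; start of Holocene = 0.0117 Ma.
Gap = 23.03 − 0.0117 = 23.0183 Myr.
Epochs wholly inside 23.03–0.0117 Ma: Miocene (23.03–5.333), Pliocene (5.333–2.58), Pleistocene (2.58–0.0117).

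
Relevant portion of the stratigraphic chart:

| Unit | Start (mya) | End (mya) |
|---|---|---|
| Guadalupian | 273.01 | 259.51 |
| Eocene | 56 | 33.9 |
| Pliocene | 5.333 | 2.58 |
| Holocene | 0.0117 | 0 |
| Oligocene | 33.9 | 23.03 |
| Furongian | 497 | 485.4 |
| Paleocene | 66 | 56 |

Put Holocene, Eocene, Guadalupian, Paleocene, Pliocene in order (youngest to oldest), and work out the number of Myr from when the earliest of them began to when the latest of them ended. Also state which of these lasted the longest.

From the excerpt: Holocene 0.0117–0; Eocene 56–33.9; Guadalupian 273.01–259.51; Paleocene 66–56; Pliocene 5.333–2.58 (Ma).
Larger Ma is earlier, so the oldest is Guadalupian and the youngest is Holocene; youngest to oldest: Holocene, Pliocene, Eocene, Paleocene, Guadalupian.
Oldest start 273.01 minus youngest end 0 gives 273.01 Myr overall.
Individual lengths (start − end): Guadalupian 13.5; Pliocene 2.753; Paleocene 10; Holocene 0.0117; Eocene 22.1. The largest is Eocene at 22.1 Myr.

Holocene → Pliocene → Eocene → Paleocene → Guadalupian; total span 273.01 Myr; longest is Eocene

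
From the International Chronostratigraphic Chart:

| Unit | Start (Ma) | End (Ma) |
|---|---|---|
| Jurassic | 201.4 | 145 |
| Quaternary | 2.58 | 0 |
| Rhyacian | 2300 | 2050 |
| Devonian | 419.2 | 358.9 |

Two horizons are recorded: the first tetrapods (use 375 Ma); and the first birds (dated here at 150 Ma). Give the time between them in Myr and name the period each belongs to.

225 million years apart; the first in the Devonian, the second in the Jurassic

Elapsed time: 375 − 150 = 225 Myr.
375 Ma lies within 419.2–358.9 Ma: Devonian.
150 Ma lies within 201.4–145 Ma: Jurassic.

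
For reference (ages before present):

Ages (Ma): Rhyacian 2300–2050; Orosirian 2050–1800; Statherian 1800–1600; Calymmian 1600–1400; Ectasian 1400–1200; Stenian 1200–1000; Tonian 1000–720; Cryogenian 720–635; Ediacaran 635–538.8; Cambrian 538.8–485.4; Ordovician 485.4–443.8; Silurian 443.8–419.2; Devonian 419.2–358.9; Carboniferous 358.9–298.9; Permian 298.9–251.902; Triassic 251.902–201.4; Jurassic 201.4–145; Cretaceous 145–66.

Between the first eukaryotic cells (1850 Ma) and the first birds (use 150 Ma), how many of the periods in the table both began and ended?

1850 Ma sits inside the Orosirian (2050–1800) and 150 Ma inside the Jurassic (201.4–145); neither of those is wholly between the two dates.
The listed periods lying completely between them are Statherian, Calymmian, Ectasian, Stenian, Tonian, Cryogenian, Ediacaran, Cambrian, Ordovician, Silurian, Devonian, Carboniferous, Permian, Triassic — 14 in all.

14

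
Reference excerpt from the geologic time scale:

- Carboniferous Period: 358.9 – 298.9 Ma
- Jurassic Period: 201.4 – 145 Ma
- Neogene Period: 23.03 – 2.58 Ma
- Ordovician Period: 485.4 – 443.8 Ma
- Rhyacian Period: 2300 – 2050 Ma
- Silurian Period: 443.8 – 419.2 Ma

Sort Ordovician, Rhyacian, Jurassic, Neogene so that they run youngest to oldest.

Neogene, then Jurassic, then Ordovician, then Rhyacian

Read off each span (Ma): Ordovician 485.4–443.8; Rhyacian 2300–2050; Jurassic 201.4–145; Neogene 23.03–2.58.
Larger Ma is older, so oldest→youngest is Rhyacian, Ordovician, Jurassic, Neogene; reverse it for youngest→oldest.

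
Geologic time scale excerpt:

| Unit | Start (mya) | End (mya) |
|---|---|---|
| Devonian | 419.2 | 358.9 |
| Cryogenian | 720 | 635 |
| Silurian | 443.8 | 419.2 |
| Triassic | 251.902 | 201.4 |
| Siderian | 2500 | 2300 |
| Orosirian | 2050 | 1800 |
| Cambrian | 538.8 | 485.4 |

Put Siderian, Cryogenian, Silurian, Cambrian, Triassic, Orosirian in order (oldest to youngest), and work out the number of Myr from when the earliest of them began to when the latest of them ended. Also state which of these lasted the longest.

Siderian → Orosirian → Cryogenian → Cambrian → Silurian → Triassic; total span 2298.6 Myr; longest is Orosirian

From the excerpt: Siderian 2500–2300; Cryogenian 720–635; Silurian 443.8–419.2; Cambrian 538.8–485.4; Triassic 251.902–201.4; Orosirian 2050–1800 (Ma).
Larger Ma is earlier, so the oldest is Siderian and the youngest is Triassic; oldest to youngest: Siderian, Orosirian, Cryogenian, Cambrian, Silurian, Triassic.
Oldest start 2500 minus youngest end 201.4 gives 2298.6 Myr overall.
Individual lengths (start − end): Cryogenian 85; Silurian 24.6; Orosirian 250; Cambrian 53.4; Triassic 50.502; Siderian 200. The largest is Orosirian at 250 Myr.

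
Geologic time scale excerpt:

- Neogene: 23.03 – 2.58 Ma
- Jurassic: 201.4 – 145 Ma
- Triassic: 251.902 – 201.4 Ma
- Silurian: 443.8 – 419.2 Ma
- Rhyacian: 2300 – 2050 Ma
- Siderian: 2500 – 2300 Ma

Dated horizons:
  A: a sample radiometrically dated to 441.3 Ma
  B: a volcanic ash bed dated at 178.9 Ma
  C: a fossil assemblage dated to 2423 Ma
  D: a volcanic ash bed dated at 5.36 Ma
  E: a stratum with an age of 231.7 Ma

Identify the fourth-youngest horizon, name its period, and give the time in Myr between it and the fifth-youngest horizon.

Smaller Ma means younger, so youngest first: D 5.36 < B 178.9 < E 231.7 < A 441.3 < C 2423.
Counting 4 along gives A (441.3 Ma); the excerpt puts that inside the Silurian, 443.8–419.2 Ma.
Next in line is C (2423 Ma), and 2423 − 441.3 = 1981.7 Myr.

A, in the Silurian; 1981.7 million years to C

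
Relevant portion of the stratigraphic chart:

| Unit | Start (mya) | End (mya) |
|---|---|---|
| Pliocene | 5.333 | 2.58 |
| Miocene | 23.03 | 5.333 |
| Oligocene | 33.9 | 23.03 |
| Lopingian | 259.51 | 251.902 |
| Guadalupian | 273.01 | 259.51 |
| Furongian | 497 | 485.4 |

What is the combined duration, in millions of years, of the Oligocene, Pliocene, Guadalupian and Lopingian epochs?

Duration is start − end for each: (33.9 − 23.03) + (5.333 − 2.58) + (273.01 − 259.51) + (259.51 − 251.902).
That is 10.87 + 2.753 + 13.5 + 7.608, which totals 34.731 million years.

34.731 million years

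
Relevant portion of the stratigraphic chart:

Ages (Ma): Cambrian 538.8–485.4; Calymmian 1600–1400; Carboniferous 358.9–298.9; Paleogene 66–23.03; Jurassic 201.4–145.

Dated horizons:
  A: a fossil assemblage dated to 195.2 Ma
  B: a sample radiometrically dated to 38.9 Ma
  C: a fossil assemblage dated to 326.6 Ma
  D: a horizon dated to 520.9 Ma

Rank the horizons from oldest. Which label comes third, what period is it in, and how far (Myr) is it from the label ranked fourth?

A, in the Jurassic; 156.3 million years to B

Sorted oldest-first by Ma: D (520.9), C (326.6), A (195.2), B (38.9).
The third oldest is A at 195.2 Ma, which lies in 201.4–145 Ma: the Jurassic.
The fourth oldest is B at 38.9 Ma; separation = |195.2 − 38.9| = 156.3 Myr.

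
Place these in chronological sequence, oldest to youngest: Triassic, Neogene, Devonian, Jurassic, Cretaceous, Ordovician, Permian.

Ordovician, Devonian, Permian, Triassic, Jurassic, Cretaceous, Neogene

Era membership (oldest first within each) — Paleozoic: Ordovician, Devonian, Permian; Mesozoic: Triassic, Jurassic, Cretaceous; Cenozoic: Neogene. Paleozoic precedes Mesozoic, which precedes Cenozoic. Concatenating the groups in that era order gives oldest to youngest directly.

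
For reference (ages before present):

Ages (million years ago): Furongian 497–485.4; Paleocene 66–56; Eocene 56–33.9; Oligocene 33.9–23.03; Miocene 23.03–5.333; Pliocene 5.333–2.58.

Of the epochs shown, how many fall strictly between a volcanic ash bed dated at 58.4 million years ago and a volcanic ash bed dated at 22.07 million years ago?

2

The older date is 58.4 Ma and the younger is 22.07 Ma.
Epochs with start < 58.4 and end > 22.07 Ma: Eocene (56–33.9), Oligocene (33.9–23.03).
That is 2 complete epochs.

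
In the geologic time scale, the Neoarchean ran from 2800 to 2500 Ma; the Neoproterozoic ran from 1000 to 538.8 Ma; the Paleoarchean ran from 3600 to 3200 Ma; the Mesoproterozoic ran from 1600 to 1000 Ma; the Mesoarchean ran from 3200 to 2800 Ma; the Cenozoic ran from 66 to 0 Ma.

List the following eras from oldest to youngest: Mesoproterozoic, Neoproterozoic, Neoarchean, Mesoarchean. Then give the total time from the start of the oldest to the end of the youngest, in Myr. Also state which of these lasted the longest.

From the excerpt: Mesoproterozoic 1600–1000; Neoproterozoic 1000–538.8; Neoarchean 2800–2500; Mesoarchean 3200–2800 (Ma).
Larger Ma is earlier, so the oldest is Mesoarchean and the youngest is Neoproterozoic; oldest to youngest: Mesoarchean, Neoarchean, Mesoproterozoic, Neoproterozoic.
Oldest start 3200 minus youngest end 538.8 gives 2661.2 Myr overall.
Individual lengths (start − end): Mesoarchean 400; Neoproterozoic 461.2; Mesoproterozoic 600; Neoarchean 300. The largest is Mesoproterozoic at 600 Myr.

Mesoarchean, Neoarchean, Mesoproterozoic, Neoproterozoic; total span 2661.2 Myr; longest is Mesoproterozoic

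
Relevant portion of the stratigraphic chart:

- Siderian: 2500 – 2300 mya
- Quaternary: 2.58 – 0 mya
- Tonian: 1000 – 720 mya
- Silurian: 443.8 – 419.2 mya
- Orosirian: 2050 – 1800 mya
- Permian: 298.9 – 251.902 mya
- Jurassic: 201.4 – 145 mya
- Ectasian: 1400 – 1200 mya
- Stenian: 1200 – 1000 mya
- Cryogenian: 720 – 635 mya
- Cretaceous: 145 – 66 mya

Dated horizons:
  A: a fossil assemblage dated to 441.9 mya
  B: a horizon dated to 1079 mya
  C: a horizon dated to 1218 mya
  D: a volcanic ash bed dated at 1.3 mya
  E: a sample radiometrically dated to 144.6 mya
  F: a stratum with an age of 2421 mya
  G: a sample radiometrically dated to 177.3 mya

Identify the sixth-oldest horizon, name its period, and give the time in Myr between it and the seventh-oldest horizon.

Larger Ma means older, so oldest first: F 2421 > C 1218 > B 1079 > A 441.9 > G 177.3 > E 144.6 > D 1.3.
Counting 6 along gives E (144.6 Ma); the excerpt puts that inside the Cretaceous, 145–66 Ma.
Next in line is D (1.3 Ma), and 144.6 − 1.3 = 143.3 Myr.

E, in the Cretaceous; 143.3 million years to D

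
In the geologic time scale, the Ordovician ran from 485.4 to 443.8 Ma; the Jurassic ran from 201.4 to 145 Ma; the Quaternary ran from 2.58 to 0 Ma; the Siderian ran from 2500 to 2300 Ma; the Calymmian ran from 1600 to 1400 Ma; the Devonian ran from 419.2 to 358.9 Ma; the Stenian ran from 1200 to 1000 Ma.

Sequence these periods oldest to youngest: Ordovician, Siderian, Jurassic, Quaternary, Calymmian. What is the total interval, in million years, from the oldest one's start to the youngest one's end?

Siderian, Calymmian, Ordovician, Jurassic, Quaternary; total span 2500 Myr

From the excerpt: Ordovician 485.4–443.8; Siderian 2500–2300; Jurassic 201.4–145; Quaternary 2.58–0; Calymmian 1600–1400 (Ma).
Larger Ma is earlier, so the oldest is Siderian and the youngest is Quaternary; oldest to youngest: Siderian, Calymmian, Ordovician, Jurassic, Quaternary.
Oldest start 2500 minus youngest end 0 gives 2500 Myr overall.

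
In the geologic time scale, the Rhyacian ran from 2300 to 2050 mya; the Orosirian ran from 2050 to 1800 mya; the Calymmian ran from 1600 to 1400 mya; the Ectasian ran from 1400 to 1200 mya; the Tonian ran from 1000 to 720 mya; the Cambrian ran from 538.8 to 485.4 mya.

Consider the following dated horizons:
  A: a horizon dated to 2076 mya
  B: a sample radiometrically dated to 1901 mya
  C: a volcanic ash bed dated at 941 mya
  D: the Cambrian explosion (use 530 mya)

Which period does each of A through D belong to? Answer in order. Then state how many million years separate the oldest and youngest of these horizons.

A: 2076 Ma lies in 2300–2050 Ma, so Rhyacian.
B: 1901 Ma lies in 2050–1800 Ma, so Orosirian.
C: 941 Ma lies in 1000–720 Ma, so Tonian.
D: 530 Ma lies in 538.8–485.4 Ma, so Cambrian.
Oldest = 2076 Ma, youngest = 530 Ma → span 1546 Myr.

A — Rhyacian; B — Orosirian; C — Tonian; D — Cambrian; span 1546 million years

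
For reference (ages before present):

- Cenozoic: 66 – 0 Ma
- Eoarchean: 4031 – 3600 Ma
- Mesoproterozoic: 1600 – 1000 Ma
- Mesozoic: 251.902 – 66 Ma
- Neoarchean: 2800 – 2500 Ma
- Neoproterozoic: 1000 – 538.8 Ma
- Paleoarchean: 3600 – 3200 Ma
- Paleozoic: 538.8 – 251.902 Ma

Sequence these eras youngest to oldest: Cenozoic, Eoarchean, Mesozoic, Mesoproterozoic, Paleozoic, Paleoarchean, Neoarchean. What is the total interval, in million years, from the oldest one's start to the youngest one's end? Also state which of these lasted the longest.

Cenozoic, Mesozoic, Paleozoic, Mesoproterozoic, Neoarchean, Paleoarchean, Eoarchean; total span 4031 Myr; longest is Mesoproterozoic

Start ages (Ma): Eoarchean 4031, Paleoarchean 3600, Neoarchean 2800, Mesoproterozoic 1600, Paleozoic 538.8, Mesozoic 251.902, Cenozoic 66.
Ordered youngest to oldest: Cenozoic, Mesozoic, Paleozoic, Mesoproterozoic, Neoarchean, Paleoarchean, Eoarchean.
Span = 4031 − 0 = 4031 Myr.
Durations: Cenozoic 66, Paleozoic 286.898, Paleoarchean 400, Eoarchean 431, Neoarchean 300, Mesoproterozoic 600, Mesozoic 185.902 → longest is Mesoproterozoic (600 Myr).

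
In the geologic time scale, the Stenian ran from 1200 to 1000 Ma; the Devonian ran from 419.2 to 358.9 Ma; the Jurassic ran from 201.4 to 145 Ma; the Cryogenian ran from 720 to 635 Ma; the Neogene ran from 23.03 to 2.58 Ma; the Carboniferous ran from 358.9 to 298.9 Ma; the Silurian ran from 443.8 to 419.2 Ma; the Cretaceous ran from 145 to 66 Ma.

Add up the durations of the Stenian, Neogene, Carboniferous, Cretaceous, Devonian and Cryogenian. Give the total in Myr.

504.75 million years

Duration is start − end for each: (1200 − 1000) + (23.03 − 2.58) + (358.9 − 298.9) + (145 − 66) + (419.2 − 358.9) + (720 − 635).
That is 200 + 20.45 + 60 + 79 + 60.3 + 85, which totals 504.75 million years.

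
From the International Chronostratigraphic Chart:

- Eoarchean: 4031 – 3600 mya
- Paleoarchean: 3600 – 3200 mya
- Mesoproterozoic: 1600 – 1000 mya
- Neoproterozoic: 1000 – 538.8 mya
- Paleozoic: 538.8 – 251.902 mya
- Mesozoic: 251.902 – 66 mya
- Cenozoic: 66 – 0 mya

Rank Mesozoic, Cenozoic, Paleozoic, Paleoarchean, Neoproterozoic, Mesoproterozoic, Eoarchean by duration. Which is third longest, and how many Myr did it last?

Eoarchean, 431 million years

Durations: Mesozoic 185.902; Cenozoic 66; Paleozoic 286.898; Paleoarchean 400; Neoproterozoic 461.2; Mesoproterozoic 600; Eoarchean 431 Myr.
Sorted longest-first: Mesoproterozoic (600), Neoproterozoic (461.2), Eoarchean (431), Paleoarchean (400), Paleozoic (286.898), Mesozoic (185.902), Cenozoic (66).
The third longest is Eoarchean at 431 Myr.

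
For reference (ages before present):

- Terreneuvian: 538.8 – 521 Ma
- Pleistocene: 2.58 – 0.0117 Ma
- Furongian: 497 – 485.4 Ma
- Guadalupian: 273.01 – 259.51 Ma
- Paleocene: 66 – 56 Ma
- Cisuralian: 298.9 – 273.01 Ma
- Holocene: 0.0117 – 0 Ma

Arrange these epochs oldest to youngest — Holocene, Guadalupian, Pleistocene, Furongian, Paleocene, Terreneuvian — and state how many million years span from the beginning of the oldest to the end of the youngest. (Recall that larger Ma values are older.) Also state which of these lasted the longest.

From the excerpt: Holocene 0.0117–0; Guadalupian 273.01–259.51; Pleistocene 2.58–0.0117; Furongian 497–485.4; Paleocene 66–56; Terreneuvian 538.8–521 (Ma).
Larger Ma is earlier, so the oldest is Terreneuvian and the youngest is Holocene; oldest to youngest: Terreneuvian, Furongian, Guadalupian, Paleocene, Pleistocene, Holocene.
Oldest start 538.8 minus youngest end 0 gives 538.8 Myr overall.
Individual lengths (start − end): Pleistocene 2.5683; Guadalupian 13.5; Paleocene 10; Furongian 11.6; Terreneuvian 17.8; Holocene 0.0117. The largest is Terreneuvian at 17.8 Myr.

Terreneuvian → Furongian → Guadalupian → Paleocene → Pleistocene → Holocene; total span 538.8 Myr; longest is Terreneuvian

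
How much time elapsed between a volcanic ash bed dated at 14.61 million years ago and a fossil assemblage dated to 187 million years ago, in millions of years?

187 − 14.61 = 172.39 million years.

172.39 million years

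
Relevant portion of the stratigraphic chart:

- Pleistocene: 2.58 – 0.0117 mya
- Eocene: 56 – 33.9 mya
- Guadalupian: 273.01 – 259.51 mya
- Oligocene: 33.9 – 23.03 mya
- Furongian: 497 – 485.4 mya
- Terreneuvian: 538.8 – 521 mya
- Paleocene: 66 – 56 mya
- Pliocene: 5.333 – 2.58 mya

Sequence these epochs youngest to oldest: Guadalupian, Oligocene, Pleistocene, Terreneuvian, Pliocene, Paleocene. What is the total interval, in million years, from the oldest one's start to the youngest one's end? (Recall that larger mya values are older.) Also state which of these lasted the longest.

Pleistocene, Pliocene, Oligocene, Paleocene, Guadalupian, Terreneuvian; total span 538.7883 Myr; longest is Terreneuvian

Start ages (Ma): Terreneuvian 538.8, Guadalupian 273.01, Paleocene 66, Oligocene 33.9, Pliocene 5.333, Pleistocene 2.58.
Ordered youngest to oldest: Pleistocene, Pliocene, Oligocene, Paleocene, Guadalupian, Terreneuvian.
Span = 538.8 − 0.0117 = 538.7883 Myr.
Durations: Pliocene 2.753, Oligocene 10.87, Guadalupian 13.5, Pleistocene 2.5683, Paleocene 10, Terreneuvian 17.8 → longest is Terreneuvian (17.8 Myr).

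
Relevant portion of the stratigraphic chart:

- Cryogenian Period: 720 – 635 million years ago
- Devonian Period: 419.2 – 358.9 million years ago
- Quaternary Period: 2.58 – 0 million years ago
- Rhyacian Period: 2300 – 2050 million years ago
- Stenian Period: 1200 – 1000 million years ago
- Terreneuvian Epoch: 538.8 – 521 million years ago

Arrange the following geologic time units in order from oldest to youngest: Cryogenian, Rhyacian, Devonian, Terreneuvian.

Rhyacian, then Cryogenian, then Terreneuvian, then Devonian

Read off each span (Ma): Cryogenian 720–635; Rhyacian 2300–2050; Devonian 419.2–358.9; Terreneuvian 538.8–521.
Larger Ma is older, so oldest→youngest is Rhyacian, Cryogenian, Terreneuvian, Devonian.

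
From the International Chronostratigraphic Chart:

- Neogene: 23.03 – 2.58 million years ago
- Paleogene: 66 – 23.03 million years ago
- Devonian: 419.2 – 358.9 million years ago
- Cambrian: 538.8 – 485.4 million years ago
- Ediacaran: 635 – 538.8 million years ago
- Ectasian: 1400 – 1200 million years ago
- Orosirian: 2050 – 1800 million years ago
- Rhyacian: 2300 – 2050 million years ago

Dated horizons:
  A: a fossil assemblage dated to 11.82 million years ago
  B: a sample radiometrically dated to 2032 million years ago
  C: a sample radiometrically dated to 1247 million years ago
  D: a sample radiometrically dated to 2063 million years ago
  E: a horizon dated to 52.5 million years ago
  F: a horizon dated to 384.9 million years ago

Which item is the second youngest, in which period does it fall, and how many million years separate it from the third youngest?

E, in the Paleogene; 332.4 million years to F

Sorted youngest-first by Ma: A (11.82), E (52.5), F (384.9), C (1247), B (2032), D (2063).
The second youngest is E at 52.5 Ma, which lies in 66–23.03 Ma: the Paleogene.
The third youngest is F at 384.9 Ma; separation = |52.5 − 384.9| = 332.4 Myr.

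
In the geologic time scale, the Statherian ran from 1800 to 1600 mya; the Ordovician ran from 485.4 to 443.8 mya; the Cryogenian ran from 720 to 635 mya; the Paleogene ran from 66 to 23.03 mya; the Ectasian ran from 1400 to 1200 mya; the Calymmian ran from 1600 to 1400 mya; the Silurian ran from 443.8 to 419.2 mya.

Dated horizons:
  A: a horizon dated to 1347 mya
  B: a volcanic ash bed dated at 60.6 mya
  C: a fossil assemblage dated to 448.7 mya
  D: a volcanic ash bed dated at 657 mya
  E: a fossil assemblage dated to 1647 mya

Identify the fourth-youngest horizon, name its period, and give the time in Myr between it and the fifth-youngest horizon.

A, in the Ectasian; 300 million years to E

Sorted youngest-first by Ma: B (60.6), C (448.7), D (657), A (1347), E (1647).
The fourth youngest is A at 1347 Ma, which lies in 1400–1200 Ma: the Ectasian.
The fifth youngest is E at 1647 Ma; separation = |1347 − 1647| = 300 Myr.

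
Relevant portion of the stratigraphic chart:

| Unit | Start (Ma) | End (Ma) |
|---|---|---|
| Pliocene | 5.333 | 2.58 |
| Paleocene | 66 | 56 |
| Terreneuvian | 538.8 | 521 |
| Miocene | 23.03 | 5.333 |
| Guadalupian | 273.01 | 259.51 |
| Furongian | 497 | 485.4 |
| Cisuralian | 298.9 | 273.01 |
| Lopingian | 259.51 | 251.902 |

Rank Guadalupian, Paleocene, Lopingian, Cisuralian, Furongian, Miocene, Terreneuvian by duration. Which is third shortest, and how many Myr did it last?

Furongian, 11.6 million years

Durations: Guadalupian 13.5; Paleocene 10; Lopingian 7.608; Cisuralian 25.89; Furongian 11.6; Miocene 17.697; Terreneuvian 17.8 Myr.
Sorted shortest-first: Lopingian (7.608), Paleocene (10), Furongian (11.6), Guadalupian (13.5), Miocene (17.697), Terreneuvian (17.8), Cisuralian (25.89).
The third shortest is Furongian at 11.6 Myr.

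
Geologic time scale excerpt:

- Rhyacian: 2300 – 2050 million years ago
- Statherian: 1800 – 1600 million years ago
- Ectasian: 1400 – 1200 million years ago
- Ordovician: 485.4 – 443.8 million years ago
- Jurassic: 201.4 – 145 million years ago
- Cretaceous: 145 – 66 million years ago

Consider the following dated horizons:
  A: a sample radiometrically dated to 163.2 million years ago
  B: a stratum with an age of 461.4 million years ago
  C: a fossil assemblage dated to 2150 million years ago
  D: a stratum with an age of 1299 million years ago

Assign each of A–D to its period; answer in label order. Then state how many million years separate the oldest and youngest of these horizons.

A — Jurassic; B — Ordovician; C — Rhyacian; D — Ectasian; span 1986.8 million years

A: 163.2 Ma lies in 201.4–145 Ma, so Jurassic.
B: 461.4 Ma lies in 485.4–443.8 Ma, so Ordovician.
C: 2150 Ma lies in 2300–2050 Ma, so Rhyacian.
D: 1299 Ma lies in 1400–1200 Ma, so Ectasian.
Oldest = 2150 Ma, youngest = 163.2 Ma → span 1986.8 Myr.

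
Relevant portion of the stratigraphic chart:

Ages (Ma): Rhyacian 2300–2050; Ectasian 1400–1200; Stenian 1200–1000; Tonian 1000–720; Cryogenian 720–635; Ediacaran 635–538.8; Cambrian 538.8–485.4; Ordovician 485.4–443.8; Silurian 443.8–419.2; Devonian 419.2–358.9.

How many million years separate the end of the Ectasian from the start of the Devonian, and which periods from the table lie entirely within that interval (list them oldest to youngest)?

The Ectasian closes at 1200 Ma and the Devonian opens at 419.2 Ma, so the interval is 1200 − 419.2 = 780.8 Myr.
A period fits inside if it starts at or after 1200 Ma and ends at or before 419.2 Ma; oldest first that gives Stenian, Tonian, Cryogenian, Ediacaran, Cambrian, Ordovician, Silurian.

780.8 million years; Stenian, Tonian, Cryogenian, Ediacaran, Cambrian, Ordovician, Silurian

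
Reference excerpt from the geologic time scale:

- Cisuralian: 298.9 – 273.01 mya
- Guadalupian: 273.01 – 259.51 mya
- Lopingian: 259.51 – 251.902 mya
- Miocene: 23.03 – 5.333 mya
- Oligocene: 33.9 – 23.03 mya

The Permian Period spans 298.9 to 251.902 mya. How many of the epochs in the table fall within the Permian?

Epochs inside 298.9–251.902 Ma: Cisuralian, Guadalupian, Lopingian — 3 in total.

3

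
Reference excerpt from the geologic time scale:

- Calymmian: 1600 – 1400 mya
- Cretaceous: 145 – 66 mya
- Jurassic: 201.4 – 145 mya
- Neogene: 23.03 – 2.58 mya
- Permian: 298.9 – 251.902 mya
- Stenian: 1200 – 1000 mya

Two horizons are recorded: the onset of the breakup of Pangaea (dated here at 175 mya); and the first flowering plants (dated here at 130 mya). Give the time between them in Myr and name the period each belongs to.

Elapsed time: 175 − 130 = 45 Myr.
175 Ma lies within 201.4–145 Ma: Jurassic.
130 Ma lies within 145–66 Ma: Cretaceous.

45 million years apart; the first in the Jurassic, the second in the Cretaceous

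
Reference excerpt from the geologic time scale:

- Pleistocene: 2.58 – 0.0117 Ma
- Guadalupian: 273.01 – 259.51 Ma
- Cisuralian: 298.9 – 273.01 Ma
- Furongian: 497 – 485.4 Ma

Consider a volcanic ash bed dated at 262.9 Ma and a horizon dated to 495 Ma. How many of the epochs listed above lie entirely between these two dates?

1

495 Ma sits inside the Furongian (497–485.4) and 262.9 Ma inside the Guadalupian (273.01–259.51); neither of those is wholly between the two dates.
The listed epochs lying completely between them are Cisuralian — 1 in all.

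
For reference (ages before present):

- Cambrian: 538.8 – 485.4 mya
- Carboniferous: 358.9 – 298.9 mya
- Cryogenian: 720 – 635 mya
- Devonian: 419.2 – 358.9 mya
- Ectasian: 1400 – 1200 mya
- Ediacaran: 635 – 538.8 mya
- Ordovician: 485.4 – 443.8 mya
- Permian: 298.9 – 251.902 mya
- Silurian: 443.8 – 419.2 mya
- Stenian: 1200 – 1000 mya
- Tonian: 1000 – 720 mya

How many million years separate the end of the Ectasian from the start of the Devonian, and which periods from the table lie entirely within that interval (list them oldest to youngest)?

End of Ectasian = 1200 Ma; start of Devonian = 419.2 Ma.
Gap = 1200 − 419.2 = 780.8 Myr.
Periods wholly inside 1200–419.2 Ma: Stenian (1200–1000), Tonian (1000–720), Cryogenian (720–635), Ediacaran (635–538.8), Cambrian (538.8–485.4), Ordovician (485.4–443.8), Silurian (443.8–419.2).

780.8 million years; Stenian, Tonian, Cryogenian, Ediacaran, Cambrian, Ordovician, Silurian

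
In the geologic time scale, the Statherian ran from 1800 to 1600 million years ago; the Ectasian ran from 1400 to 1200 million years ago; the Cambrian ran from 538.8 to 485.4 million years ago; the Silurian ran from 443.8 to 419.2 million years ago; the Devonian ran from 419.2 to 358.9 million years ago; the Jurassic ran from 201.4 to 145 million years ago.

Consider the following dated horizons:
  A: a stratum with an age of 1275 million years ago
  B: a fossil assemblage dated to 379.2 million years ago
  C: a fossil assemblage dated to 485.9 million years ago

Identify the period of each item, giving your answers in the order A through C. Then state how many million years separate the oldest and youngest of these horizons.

A — Ectasian; B — Devonian; C — Cambrian; span 895.8 million years

Match each age against the start–end ranges in the excerpt: A = 1275 Ma → Ectasian (1400–1200); B = 379.2 Ma → Devonian (419.2–358.9); C = 485.9 Ma → Cambrian (538.8–485.4).
The largest age is 1275 Ma and the smallest is 379.2 Ma; their difference is 895.8 Myr.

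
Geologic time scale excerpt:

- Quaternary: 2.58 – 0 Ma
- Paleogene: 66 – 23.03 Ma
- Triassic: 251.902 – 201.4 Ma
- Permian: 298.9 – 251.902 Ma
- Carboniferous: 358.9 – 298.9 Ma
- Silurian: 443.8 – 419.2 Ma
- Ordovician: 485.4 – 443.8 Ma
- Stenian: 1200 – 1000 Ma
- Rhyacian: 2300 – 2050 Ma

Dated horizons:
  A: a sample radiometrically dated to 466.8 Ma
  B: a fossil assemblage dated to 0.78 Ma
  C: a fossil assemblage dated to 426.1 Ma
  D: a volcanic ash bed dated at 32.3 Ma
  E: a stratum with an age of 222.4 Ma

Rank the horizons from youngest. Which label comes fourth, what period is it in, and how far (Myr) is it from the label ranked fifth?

C, in the Silurian; 40.7 million years to A

Sorted youngest-first by Ma: B (0.78), D (32.3), E (222.4), C (426.1), A (466.8).
The fourth youngest is C at 426.1 Ma, which lies in 443.8–419.2 Ma: the Silurian.
The fifth youngest is A at 466.8 Ma; separation = |426.1 − 466.8| = 40.7 Myr.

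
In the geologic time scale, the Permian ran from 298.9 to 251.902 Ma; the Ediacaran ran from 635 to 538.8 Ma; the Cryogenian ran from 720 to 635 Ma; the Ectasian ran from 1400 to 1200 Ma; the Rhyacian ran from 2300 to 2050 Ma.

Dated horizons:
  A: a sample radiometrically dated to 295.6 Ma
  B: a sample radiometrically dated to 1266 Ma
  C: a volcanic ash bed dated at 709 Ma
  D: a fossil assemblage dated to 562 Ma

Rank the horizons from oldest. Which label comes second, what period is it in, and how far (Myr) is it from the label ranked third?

Larger Ma means older, so oldest first: B 1266 > C 709 > D 562 > A 295.6.
Counting 2 along gives C (709 Ma); the excerpt puts that inside the Cryogenian, 720–635 Ma.
Next in line is D (562 Ma), and 709 − 562 = 147 Myr.

C, in the Cryogenian; 147 million years to D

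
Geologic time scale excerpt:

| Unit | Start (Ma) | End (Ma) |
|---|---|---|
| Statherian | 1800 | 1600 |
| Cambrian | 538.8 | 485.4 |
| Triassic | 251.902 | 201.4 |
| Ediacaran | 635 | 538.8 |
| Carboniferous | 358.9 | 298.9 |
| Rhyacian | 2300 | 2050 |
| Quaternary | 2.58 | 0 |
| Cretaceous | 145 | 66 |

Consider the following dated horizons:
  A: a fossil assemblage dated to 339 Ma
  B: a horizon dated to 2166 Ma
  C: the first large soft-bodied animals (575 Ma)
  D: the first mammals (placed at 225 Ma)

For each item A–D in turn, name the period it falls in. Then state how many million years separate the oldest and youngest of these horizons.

A — Carboniferous; B — Rhyacian; C — Ediacaran; D — Triassic; span 1941 million years

Match each age against the start–end ranges in the excerpt: A = 339 Ma → Carboniferous (358.9–298.9); B = 2166 Ma → Rhyacian (2300–2050); C = 575 Ma → Ediacaran (635–538.8); D = 225 Ma → Triassic (251.902–201.4).
The largest age is 2166 Ma and the smallest is 225 Ma; their difference is 1941 Myr.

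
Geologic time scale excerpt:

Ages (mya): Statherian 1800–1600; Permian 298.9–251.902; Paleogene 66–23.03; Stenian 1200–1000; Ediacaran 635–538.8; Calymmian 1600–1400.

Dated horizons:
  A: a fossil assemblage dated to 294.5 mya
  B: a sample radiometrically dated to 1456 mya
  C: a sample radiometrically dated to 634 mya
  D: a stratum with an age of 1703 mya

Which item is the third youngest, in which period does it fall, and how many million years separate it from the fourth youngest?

B, in the Calymmian; 247 million years to D

Smaller Ma means younger, so youngest first: A 294.5 < C 634 < B 1456 < D 1703.
Counting 3 along gives B (1456 Ma); the excerpt puts that inside the Calymmian, 1600–1400 Ma.
Next in line is D (1703 Ma), and 1703 − 1456 = 247 Myr.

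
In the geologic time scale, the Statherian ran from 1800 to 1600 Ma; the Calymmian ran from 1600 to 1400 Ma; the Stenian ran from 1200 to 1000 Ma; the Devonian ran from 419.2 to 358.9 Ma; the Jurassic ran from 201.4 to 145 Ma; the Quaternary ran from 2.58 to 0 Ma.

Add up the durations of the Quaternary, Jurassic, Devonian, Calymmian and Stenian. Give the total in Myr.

519.28 million years

Each duration: Quaternary = 2.58; Jurassic = 56.4; Devonian = 60.3; Calymmian = 200; Stenian = 200.
Sum: 2.58 + 56.4 + 60.3 + 200 + 200 = 519.28 Myr.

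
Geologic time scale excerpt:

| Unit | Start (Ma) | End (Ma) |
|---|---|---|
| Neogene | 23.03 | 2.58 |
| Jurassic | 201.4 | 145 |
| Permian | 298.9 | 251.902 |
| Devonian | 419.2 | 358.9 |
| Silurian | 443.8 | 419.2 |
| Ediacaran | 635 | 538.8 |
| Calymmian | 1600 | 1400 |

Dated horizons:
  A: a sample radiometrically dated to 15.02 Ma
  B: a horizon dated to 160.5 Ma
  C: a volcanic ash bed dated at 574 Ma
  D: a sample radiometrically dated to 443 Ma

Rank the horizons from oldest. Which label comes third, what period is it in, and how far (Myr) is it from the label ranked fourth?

Sorted oldest-first by Ma: C (574), D (443), B (160.5), A (15.02).
The third oldest is B at 160.5 Ma, which lies in 201.4–145 Ma: the Jurassic.
The fourth oldest is A at 15.02 Ma; separation = |160.5 − 15.02| = 145.48 Myr.

B, in the Jurassic; 145.48 million years to A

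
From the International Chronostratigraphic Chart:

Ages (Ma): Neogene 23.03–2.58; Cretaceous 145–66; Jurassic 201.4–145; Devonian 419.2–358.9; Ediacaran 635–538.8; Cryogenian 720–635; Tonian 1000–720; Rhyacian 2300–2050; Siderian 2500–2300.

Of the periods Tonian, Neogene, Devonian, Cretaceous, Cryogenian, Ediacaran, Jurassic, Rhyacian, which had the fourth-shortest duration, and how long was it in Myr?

Cretaceous, 79 million years

Durations: Tonian 280; Neogene 20.45; Devonian 60.3; Cretaceous 79; Cryogenian 85; Ediacaran 96.2; Jurassic 56.4; Rhyacian 250 Myr.
Sorted shortest-first: Neogene (20.45), Jurassic (56.4), Devonian (60.3), Cretaceous (79), Cryogenian (85), Ediacaran (96.2), Rhyacian (250), Tonian (280).
The fourth shortest is Cretaceous at 79 Myr.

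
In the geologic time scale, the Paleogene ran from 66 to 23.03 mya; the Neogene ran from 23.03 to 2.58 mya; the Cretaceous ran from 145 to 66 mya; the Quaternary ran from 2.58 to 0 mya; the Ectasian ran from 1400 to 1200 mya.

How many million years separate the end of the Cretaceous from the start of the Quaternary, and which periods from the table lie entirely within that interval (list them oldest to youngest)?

63.42 million years; Paleogene, Neogene

End of Cretaceous = 66 Ma; start of Quaternary = 2.58 Ma.
Gap = 66 − 2.58 = 63.42 Myr.
Periods wholly inside 66–2.58 Ma: Paleogene (66–23.03), Neogene (23.03–2.58).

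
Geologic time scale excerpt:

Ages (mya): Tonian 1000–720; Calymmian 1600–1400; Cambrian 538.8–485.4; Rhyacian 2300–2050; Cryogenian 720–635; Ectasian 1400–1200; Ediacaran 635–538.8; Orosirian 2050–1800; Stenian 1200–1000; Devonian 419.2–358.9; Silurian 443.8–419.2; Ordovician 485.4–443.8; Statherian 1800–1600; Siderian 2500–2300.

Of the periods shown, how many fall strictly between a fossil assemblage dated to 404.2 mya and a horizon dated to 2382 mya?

12

2382 Ma sits inside the Siderian (2500–2300) and 404.2 Ma inside the Devonian (419.2–358.9); neither of those is wholly between the two dates.
The listed periods lying completely between them are Rhyacian, Orosirian, Statherian, Calymmian, Ectasian, Stenian, Tonian, Cryogenian, Ediacaran, Cambrian, Ordovician, Silurian — 12 in all.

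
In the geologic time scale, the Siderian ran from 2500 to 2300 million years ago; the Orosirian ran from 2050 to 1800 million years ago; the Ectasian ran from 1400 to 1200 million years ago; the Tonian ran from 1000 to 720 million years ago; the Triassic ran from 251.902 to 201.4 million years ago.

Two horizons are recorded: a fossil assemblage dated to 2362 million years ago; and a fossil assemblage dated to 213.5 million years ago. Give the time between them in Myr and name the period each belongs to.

Elapsed time: 2362 − 213.5 = 2148.5 Myr.
2362 Ma lies within 2500–2300 Ma: Siderian.
213.5 Ma lies within 251.902–201.4 Ma: Triassic.

2148.5 million years apart; the first in the Siderian, the second in the Triassic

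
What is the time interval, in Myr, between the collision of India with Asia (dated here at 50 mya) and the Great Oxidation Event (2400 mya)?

2350 million years

2400 − 50 = 2350 million years.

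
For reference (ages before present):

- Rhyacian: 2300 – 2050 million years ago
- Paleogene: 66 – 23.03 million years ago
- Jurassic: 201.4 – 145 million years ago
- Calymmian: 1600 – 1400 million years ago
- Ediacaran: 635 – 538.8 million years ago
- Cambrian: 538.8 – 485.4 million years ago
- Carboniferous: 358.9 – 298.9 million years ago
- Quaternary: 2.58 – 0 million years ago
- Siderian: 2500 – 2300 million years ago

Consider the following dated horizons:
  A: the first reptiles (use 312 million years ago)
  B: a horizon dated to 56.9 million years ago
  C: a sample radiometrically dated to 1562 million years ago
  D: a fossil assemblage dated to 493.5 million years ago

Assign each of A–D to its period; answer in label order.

Match each age against the start–end ranges in the excerpt: A = 312 Ma → Carboniferous (358.9–298.9); B = 56.9 Ma → Paleogene (66–23.03); C = 1562 Ma → Calymmian (1600–1400); D = 493.5 Ma → Cambrian (538.8–485.4).

A — Carboniferous; B — Paleogene; C — Calymmian; D — Cambrian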